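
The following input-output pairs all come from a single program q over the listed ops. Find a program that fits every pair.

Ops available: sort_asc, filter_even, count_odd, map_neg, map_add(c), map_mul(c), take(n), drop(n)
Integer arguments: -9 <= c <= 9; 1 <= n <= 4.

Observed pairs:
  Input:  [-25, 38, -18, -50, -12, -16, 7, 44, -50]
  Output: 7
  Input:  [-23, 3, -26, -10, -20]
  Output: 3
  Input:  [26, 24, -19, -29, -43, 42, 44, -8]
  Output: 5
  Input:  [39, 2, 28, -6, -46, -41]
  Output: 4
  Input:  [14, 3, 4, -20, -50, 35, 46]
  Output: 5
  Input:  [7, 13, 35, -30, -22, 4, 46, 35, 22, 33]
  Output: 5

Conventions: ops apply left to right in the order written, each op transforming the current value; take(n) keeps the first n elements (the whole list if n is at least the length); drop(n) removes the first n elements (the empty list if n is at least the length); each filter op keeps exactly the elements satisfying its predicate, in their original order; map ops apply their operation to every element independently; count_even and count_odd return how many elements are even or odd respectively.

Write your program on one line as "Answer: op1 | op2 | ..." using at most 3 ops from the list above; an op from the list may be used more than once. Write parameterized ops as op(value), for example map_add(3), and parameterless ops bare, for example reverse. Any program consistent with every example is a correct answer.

map_add(-9) | count_odd

Check, running the answer program on each example:
  [-25, 38, -18, -50, -12, -16, 7, 44, -50] -> [-34, 29, -27, -59, -21, -25, -2, 35, -59] -> 7
  [-23, 3, -26, -10, -20] -> [-32, -6, -35, -19, -29] -> 3
  [26, 24, -19, -29, -43, 42, 44, -8] -> [17, 15, -28, -38, -52, 33, 35, -17] -> 5
  [39, 2, 28, -6, -46, -41] -> [30, -7, 19, -15, -55, -50] -> 4
  [14, 3, 4, -20, -50, 35, 46] -> [5, -6, -5, -29, -59, 26, 37] -> 5
  [7, 13, 35, -30, -22, 4, 46, 35, 22, 33] -> [-2, 4, 26, -39, -31, -5, 37, 26, 13, 24] -> 5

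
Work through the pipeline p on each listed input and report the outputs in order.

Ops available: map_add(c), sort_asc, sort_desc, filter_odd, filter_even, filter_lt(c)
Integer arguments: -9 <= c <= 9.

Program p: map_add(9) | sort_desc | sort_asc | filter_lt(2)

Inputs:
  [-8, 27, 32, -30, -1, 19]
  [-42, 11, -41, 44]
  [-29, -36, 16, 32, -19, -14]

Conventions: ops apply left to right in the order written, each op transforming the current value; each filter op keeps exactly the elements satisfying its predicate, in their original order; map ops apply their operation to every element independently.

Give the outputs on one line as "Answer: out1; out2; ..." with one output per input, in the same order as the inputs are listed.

Execution, op by op:
  [-8, 27, 32, -30, -1, 19] -> [1, 36, 41, -21, 8, 28] -> [41, 36, 28, 8, 1, -21] -> [-21, 1, 8, 28, 36, 41] -> [-21, 1]
  [-42, 11, -41, 44] -> [-33, 20, -32, 53] -> [53, 20, -32, -33] -> [-33, -32, 20, 53] -> [-33, -32]
  [-29, -36, 16, 32, -19, -14] -> [-20, -27, 25, 41, -10, -5] -> [41, 25, -5, -10, -20, -27] -> [-27, -20, -10, -5, 25, 41] -> [-27, -20, -10, -5]

[-21, 1]; [-33, -32]; [-27, -20, -10, -5]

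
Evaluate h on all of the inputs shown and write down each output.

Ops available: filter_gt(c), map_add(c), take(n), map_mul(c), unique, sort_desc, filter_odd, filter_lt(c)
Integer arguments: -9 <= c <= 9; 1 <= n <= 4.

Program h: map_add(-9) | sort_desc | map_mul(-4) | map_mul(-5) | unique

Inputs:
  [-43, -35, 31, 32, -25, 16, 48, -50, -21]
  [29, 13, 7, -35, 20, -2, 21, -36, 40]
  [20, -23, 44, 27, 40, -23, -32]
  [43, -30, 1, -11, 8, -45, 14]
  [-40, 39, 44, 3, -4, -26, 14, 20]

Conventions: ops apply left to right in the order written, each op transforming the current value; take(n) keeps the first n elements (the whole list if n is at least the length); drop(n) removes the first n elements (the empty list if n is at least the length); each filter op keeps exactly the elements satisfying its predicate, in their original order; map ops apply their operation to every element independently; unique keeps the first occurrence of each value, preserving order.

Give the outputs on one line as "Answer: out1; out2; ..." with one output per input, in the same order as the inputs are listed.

Execution, op by op:
  [-43, -35, 31, 32, -25, 16, 48, -50, -21] -> [-52, -44, 22, 23, -34, 7, 39, -59, -30] -> [39, 23, 22, 7, -30, -34, -44, -52, -59] -> [-156, -92, -88, -28, 120, 136, 176, 208, 236] -> [780, 460, 440, 140, -600, -680, -880, -1040, -1180] -> [780, 460, 440, 140, -600, -680, -880, -1040, -1180]
  [29, 13, 7, -35, 20, -2, 21, -36, 40] -> [20, 4, -2, -44, 11, -11, 12, -45, 31] -> [31, 20, 12, 11, 4, -2, -11, -44, -45] -> [-124, -80, -48, -44, -16, 8, 44, 176, 180] -> [620, 400, 240, 220, 80, -40, -220, -880, -900] -> [620, 400, 240, 220, 80, -40, -220, -880, -900]
  [20, -23, 44, 27, 40, -23, -32] -> [11, -32, 35, 18, 31, -32, -41] -> [35, 31, 18, 11, -32, -32, -41] -> [-140, -124, -72, -44, 128, 128, 164] -> [700, 620, 360, 220, -640, -640, -820] -> [700, 620, 360, 220, -640, -820]
  [43, -30, 1, -11, 8, -45, 14] -> [34, -39, -8, -20, -1, -54, 5] -> [34, 5, -1, -8, -20, -39, -54] -> [-136, -20, 4, 32, 80, 156, 216] -> [680, 100, -20, -160, -400, -780, -1080] -> [680, 100, -20, -160, -400, -780, -1080]
  [-40, 39, 44, 3, -4, -26, 14, 20] -> [-49, 30, 35, -6, -13, -35, 5, 11] -> [35, 30, 11, 5, -6, -13, -35, -49] -> [-140, -120, -44, -20, 24, 52, 140, 196] -> [700, 600, 220, 100, -120, -260, -700, -980] -> [700, 600, 220, 100, -120, -260, -700, -980]

[780, 460, 440, 140, -600, -680, -880, -1040, -1180]; [620, 400, 240, 220, 80, -40, -220, -880, -900]; [700, 620, 360, 220, -640, -820]; [680, 100, -20, -160, -400, -780, -1080]; [700, 600, 220, 100, -120, -260, -700, -980]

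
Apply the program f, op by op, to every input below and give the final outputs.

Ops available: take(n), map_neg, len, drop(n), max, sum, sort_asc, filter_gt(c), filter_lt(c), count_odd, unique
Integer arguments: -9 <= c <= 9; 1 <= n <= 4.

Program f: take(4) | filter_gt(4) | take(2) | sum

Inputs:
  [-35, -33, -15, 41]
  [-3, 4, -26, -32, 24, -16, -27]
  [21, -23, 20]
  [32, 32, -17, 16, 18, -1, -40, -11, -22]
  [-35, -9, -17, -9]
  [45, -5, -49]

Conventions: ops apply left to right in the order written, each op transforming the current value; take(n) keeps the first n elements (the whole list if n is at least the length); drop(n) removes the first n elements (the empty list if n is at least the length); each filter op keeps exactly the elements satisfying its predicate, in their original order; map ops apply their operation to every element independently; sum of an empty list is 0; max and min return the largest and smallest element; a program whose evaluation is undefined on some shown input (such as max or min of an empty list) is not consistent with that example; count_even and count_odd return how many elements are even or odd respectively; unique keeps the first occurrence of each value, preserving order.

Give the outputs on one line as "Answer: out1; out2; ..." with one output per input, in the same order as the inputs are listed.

Execution, op by op:
  [-35, -33, -15, 41] -> [-35, -33, -15, 41] -> [41] -> [41] -> 41
  [-3, 4, -26, -32, 24, -16, -27] -> [-3, 4, -26, -32] -> [] -> [] -> 0
  [21, -23, 20] -> [21, -23, 20] -> [21, 20] -> [21, 20] -> 41
  [32, 32, -17, 16, 18, -1, -40, -11, -22] -> [32, 32, -17, 16] -> [32, 32, 16] -> [32, 32] -> 64
  [-35, -9, -17, -9] -> [-35, -9, -17, -9] -> [] -> [] -> 0
  [45, -5, -49] -> [45, -5, -49] -> [45] -> [45] -> 45

41; 0; 41; 64; 0; 45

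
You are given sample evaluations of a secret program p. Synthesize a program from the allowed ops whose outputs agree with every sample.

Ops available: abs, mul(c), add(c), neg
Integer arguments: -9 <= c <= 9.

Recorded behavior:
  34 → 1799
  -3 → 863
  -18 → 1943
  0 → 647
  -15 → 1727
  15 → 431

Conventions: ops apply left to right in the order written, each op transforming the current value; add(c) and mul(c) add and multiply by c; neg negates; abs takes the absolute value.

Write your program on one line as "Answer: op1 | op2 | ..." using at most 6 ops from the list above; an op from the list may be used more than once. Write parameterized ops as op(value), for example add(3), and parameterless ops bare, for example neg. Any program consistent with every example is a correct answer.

neg | add(9) | mul(9) | mul(8) | abs | add(-1)

Check, running the answer program on each example:
  34 -> -34 -> -25 -> -225 -> -1800 -> 1800 -> 1799
  -3 -> 3 -> 12 -> 108 -> 864 -> 864 -> 863
  -18 -> 18 -> 27 -> 243 -> 1944 -> 1944 -> 1943
  0 -> 0 -> 9 -> 81 -> 648 -> 648 -> 647
  -15 -> 15 -> 24 -> 216 -> 1728 -> 1728 -> 1727
  15 -> -15 -> -6 -> -54 -> -432 -> 432 -> 431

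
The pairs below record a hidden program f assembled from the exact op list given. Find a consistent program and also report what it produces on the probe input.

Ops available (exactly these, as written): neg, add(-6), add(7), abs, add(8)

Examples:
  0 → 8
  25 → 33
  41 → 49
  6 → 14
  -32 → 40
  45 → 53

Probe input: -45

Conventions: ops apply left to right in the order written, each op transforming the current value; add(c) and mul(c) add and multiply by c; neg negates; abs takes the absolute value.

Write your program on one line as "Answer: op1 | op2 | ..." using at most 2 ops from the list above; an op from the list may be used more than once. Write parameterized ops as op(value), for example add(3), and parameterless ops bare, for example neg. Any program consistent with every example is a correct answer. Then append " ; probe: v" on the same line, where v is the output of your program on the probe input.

abs | add(8) ; probe: 53

Check, running the answer program on each example:
  0 -> 0 -> 8
  25 -> 25 -> 33
  41 -> 41 -> 49
  6 -> 6 -> 14
  -32 -> 32 -> 40
  45 -> 45 -> 53
  probe: -45 -> 45 -> 53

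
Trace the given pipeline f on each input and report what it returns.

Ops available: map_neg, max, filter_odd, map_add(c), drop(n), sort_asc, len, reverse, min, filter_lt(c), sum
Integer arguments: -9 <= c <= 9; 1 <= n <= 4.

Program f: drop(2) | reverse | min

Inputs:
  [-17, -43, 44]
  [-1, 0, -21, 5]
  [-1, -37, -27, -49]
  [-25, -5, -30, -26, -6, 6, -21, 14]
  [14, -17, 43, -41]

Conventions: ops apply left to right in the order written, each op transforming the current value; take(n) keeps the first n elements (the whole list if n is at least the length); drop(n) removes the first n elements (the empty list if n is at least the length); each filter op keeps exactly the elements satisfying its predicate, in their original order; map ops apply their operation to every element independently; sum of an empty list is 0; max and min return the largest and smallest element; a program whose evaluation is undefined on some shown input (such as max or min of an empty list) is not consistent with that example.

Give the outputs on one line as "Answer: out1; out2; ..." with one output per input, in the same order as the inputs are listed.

Execution, op by op:
  [-17, -43, 44] -> [44] -> [44] -> 44
  [-1, 0, -21, 5] -> [-21, 5] -> [5, -21] -> -21
  [-1, -37, -27, -49] -> [-27, -49] -> [-49, -27] -> -49
  [-25, -5, -30, -26, -6, 6, -21, 14] -> [-30, -26, -6, 6, -21, 14] -> [14, -21, 6, -6, -26, -30] -> -30
  [14, -17, 43, -41] -> [43, -41] -> [-41, 43] -> -41

44; -21; -49; -30; -41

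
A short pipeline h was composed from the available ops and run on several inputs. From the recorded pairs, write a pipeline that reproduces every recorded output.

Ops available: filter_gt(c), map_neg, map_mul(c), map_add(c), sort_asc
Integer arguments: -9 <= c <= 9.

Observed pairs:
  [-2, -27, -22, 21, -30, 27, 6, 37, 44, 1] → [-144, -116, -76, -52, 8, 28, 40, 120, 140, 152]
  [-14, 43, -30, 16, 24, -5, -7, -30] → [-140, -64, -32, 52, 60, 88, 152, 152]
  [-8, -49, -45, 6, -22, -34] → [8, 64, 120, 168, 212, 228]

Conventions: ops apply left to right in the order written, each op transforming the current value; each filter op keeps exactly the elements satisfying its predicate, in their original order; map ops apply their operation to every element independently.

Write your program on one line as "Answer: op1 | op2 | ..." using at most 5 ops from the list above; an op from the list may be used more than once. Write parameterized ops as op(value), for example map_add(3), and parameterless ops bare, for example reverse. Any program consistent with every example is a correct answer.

map_neg | map_add(8) | map_mul(-4) | map_neg | sort_asc

Check, running the answer program on each example:
  [-2, -27, -22, 21, -30, 27, 6, 37, 44, 1] -> [2, 27, 22, -21, 30, -27, -6, -37, -44, -1] -> [10, 35, 30, -13, 38, -19, 2, -29, -36, 7] -> [-40, -140, -120, 52, -152, 76, -8, 116, 144, -28] -> [40, 140, 120, -52, 152, -76, 8, -116, -144, 28] -> [-144, -116, -76, -52, 8, 28, 40, 120, 140, 152]
  [-14, 43, -30, 16, 24, -5, -7, -30] -> [14, -43, 30, -16, -24, 5, 7, 30] -> [22, -35, 38, -8, -16, 13, 15, 38] -> [-88, 140, -152, 32, 64, -52, -60, -152] -> [88, -140, 152, -32, -64, 52, 60, 152] -> [-140, -64, -32, 52, 60, 88, 152, 152]
  [-8, -49, -45, 6, -22, -34] -> [8, 49, 45, -6, 22, 34] -> [16, 57, 53, 2, 30, 42] -> [-64, -228, -212, -8, -120, -168] -> [64, 228, 212, 8, 120, 168] -> [8, 64, 120, 168, 212, 228]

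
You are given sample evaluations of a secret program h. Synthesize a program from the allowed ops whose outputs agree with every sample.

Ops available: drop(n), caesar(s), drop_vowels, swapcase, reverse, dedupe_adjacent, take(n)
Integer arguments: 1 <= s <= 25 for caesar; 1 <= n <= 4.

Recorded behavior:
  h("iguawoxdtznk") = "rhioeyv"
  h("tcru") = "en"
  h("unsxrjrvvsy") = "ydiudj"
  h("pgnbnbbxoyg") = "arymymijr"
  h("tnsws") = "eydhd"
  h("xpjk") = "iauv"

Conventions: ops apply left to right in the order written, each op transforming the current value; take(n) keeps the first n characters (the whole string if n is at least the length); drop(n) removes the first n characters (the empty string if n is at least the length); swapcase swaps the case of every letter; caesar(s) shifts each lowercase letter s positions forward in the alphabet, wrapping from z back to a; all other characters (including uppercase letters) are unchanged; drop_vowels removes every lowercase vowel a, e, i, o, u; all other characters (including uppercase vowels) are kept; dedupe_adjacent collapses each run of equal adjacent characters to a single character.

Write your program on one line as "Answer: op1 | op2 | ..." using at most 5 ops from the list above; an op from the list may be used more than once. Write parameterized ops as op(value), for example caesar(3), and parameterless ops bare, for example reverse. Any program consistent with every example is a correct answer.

dedupe_adjacent | drop_vowels | caesar(9) | drop_vowels | caesar(2)

Check, running the answer program on each example:
  "iguawoxdtznk" -> "iguawoxdtznk" -> "gwxdtznk" -> "pfgmciwt" -> "pfgmcwt" -> "rhioeyv"
  "tcru" -> "tcru" -> "tcr" -> "cla" -> "cl" -> "en"
  "unsxrjrvvsy" -> "unsxrjrvsy" -> "nsxrjrvsy" -> "wbgasaebh" -> "wbgsbh" -> "ydiudj"
  "pgnbnbbxoyg" -> "pgnbnbxoyg" -> "pgnbnbxyg" -> "ypwkwkghp" -> "ypwkwkghp" -> "arymymijr"
  "tnsws" -> "tnsws" -> "tnsws" -> "cwbfb" -> "cwbfb" -> "eydhd"
  "xpjk" -> "xpjk" -> "xpjk" -> "gyst" -> "gyst" -> "iauv"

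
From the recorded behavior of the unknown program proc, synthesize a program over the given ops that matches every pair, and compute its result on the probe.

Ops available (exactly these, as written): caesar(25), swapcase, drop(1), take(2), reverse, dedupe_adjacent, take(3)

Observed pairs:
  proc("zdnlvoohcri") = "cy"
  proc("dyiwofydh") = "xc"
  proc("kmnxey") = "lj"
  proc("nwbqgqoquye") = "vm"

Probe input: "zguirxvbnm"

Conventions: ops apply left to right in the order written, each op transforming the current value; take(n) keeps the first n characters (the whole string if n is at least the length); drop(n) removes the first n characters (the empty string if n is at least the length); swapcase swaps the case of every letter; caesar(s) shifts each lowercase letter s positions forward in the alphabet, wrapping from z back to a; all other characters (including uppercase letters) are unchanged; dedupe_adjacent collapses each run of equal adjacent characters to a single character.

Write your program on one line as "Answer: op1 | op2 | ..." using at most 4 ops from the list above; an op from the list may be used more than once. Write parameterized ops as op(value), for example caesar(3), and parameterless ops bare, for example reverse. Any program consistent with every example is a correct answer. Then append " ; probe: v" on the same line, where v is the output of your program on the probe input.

take(2) | reverse | caesar(25) ; probe: "fy"

Check, running the answer program on each example:
  "zdnlvoohcri" -> "zd" -> "dz" -> "cy"
  "dyiwofydh" -> "dy" -> "yd" -> "xc"
  "kmnxey" -> "km" -> "mk" -> "lj"
  "nwbqgqoquye" -> "nw" -> "wn" -> "vm"
  probe: "zguirxvbnm" -> "zg" -> "gz" -> "fy"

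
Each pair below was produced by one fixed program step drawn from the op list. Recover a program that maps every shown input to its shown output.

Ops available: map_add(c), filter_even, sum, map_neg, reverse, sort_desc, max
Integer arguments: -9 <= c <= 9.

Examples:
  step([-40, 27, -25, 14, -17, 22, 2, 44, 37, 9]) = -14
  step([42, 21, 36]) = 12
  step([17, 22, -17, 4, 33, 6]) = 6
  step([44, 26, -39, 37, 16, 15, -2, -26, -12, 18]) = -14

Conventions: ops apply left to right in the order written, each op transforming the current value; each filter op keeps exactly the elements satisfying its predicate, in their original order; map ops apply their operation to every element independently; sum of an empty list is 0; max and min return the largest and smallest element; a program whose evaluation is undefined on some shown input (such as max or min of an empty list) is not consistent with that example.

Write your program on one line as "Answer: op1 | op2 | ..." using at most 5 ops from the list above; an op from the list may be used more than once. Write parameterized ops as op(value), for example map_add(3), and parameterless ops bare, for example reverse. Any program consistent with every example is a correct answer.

map_add(-2) | sort_desc | map_add(-7) | filter_even | sum

Check, running the answer program on each example:
  [-40, 27, -25, 14, -17, 22, 2, 44, 37, 9] -> [-42, 25, -27, 12, -19, 20, 0, 42, 35, 7] -> [42, 35, 25, 20, 12, 7, 0, -19, -27, -42] -> [35, 28, 18, 13, 5, 0, -7, -26, -34, -49] -> [28, 18, 0, -26, -34] -> -14
  [42, 21, 36] -> [40, 19, 34] -> [40, 34, 19] -> [33, 27, 12] -> [12] -> 12
  [17, 22, -17, 4, 33, 6] -> [15, 20, -19, 2, 31, 4] -> [31, 20, 15, 4, 2, -19] -> [24, 13, 8, -3, -5, -26] -> [24, 8, -26] -> 6
  [44, 26, -39, 37, 16, 15, -2, -26, -12, 18] -> [42, 24, -41, 35, 14, 13, -4, -28, -14, 16] -> [42, 35, 24, 16, 14, 13, -4, -14, -28, -41] -> [35, 28, 17, 9, 7, 6, -11, -21, -35, -48] -> [28, 6, -48] -> -14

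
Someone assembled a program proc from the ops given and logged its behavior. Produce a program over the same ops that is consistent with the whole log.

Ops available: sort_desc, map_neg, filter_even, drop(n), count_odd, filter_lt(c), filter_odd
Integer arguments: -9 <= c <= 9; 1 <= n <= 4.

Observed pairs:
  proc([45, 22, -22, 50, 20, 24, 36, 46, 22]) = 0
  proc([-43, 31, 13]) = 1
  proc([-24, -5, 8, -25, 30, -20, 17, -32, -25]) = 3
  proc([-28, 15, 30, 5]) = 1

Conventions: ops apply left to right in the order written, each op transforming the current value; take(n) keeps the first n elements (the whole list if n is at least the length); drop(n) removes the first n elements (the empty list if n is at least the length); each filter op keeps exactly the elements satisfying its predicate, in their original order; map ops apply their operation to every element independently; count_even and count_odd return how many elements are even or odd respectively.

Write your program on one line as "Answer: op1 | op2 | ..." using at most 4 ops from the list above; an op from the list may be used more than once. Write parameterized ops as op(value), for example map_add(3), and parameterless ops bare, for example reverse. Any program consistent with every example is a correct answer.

map_neg | drop(2) | count_odd

Check, running the answer program on each example:
  [45, 22, -22, 50, 20, 24, 36, 46, 22] -> [-45, -22, 22, -50, -20, -24, -36, -46, -22] -> [22, -50, -20, -24, -36, -46, -22] -> 0
  [-43, 31, 13] -> [43, -31, -13] -> [-13] -> 1
  [-24, -5, 8, -25, 30, -20, 17, -32, -25] -> [24, 5, -8, 25, -30, 20, -17, 32, 25] -> [-8, 25, -30, 20, -17, 32, 25] -> 3
  [-28, 15, 30, 5] -> [28, -15, -30, -5] -> [-30, -5] -> 1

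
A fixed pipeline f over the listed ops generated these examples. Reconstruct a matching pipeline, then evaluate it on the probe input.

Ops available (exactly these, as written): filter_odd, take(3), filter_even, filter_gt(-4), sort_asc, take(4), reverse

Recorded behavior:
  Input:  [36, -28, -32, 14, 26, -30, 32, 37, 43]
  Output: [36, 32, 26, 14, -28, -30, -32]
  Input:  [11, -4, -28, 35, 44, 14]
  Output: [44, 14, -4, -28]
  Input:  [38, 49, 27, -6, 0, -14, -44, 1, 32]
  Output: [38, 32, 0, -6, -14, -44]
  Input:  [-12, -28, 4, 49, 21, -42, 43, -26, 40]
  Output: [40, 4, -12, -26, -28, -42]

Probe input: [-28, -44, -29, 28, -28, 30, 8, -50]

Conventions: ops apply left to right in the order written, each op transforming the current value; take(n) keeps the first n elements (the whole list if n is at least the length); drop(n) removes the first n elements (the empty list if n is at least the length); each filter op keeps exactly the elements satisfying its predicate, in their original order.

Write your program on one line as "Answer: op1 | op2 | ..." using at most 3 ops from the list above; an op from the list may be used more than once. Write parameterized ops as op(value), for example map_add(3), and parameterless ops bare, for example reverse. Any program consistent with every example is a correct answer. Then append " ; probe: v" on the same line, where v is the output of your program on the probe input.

filter_even | sort_asc | reverse ; probe: [30, 28, 8, -28, -28, -44, -50]

Check, running the answer program on each example:
  [36, -28, -32, 14, 26, -30, 32, 37, 43] -> [36, -28, -32, 14, 26, -30, 32] -> [-32, -30, -28, 14, 26, 32, 36] -> [36, 32, 26, 14, -28, -30, -32]
  [11, -4, -28, 35, 44, 14] -> [-4, -28, 44, 14] -> [-28, -4, 14, 44] -> [44, 14, -4, -28]
  [38, 49, 27, -6, 0, -14, -44, 1, 32] -> [38, -6, 0, -14, -44, 32] -> [-44, -14, -6, 0, 32, 38] -> [38, 32, 0, -6, -14, -44]
  [-12, -28, 4, 49, 21, -42, 43, -26, 40] -> [-12, -28, 4, -42, -26, 40] -> [-42, -28, -26, -12, 4, 40] -> [40, 4, -12, -26, -28, -42]
  probe: [-28, -44, -29, 28, -28, 30, 8, -50] -> [-28, -44, 28, -28, 30, 8, -50] -> [-50, -44, -28, -28, 8, 28, 30] -> [30, 28, 8, -28, -28, -44, -50]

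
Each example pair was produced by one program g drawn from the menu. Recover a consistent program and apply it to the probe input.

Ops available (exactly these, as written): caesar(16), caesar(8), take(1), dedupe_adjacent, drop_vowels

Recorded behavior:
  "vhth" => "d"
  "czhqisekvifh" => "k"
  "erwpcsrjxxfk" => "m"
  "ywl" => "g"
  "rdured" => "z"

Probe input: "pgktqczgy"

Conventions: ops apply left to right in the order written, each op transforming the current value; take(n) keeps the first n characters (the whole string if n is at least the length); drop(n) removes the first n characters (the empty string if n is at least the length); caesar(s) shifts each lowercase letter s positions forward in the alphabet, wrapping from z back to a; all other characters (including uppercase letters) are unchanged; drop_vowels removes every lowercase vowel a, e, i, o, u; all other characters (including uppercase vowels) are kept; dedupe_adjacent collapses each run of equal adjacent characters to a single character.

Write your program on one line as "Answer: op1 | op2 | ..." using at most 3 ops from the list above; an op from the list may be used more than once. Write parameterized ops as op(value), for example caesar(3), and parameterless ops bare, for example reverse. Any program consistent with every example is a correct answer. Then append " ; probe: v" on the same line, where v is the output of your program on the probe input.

take(1) | caesar(8) ; probe: "x"

Check, running the answer program on each example:
  "vhth" -> "v" -> "d"
  "czhqisekvifh" -> "c" -> "k"
  "erwpcsrjxxfk" -> "e" -> "m"
  "ywl" -> "y" -> "g"
  "rdured" -> "r" -> "z"
  probe: "pgktqczgy" -> "p" -> "x"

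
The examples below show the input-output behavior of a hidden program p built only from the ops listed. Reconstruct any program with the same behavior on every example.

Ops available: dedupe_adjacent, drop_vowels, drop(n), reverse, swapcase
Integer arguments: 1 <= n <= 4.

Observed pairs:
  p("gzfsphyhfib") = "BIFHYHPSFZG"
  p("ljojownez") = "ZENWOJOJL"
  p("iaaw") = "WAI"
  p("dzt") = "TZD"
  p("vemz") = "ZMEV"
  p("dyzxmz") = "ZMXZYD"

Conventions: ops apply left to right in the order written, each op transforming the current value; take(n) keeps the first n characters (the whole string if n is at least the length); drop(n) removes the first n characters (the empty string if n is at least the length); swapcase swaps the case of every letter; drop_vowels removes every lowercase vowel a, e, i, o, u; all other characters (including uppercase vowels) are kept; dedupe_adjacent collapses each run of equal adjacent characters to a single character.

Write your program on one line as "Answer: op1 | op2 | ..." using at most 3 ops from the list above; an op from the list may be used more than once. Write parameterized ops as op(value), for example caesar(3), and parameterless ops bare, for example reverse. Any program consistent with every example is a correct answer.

dedupe_adjacent | reverse | swapcase

Check, running the answer program on each example:
  "gzfsphyhfib" -> "gzfsphyhfib" -> "bifhyhpsfzg" -> "BIFHYHPSFZG"
  "ljojownez" -> "ljojownez" -> "zenwojojl" -> "ZENWOJOJL"
  "iaaw" -> "iaw" -> "wai" -> "WAI"
  "dzt" -> "dzt" -> "tzd" -> "TZD"
  "vemz" -> "vemz" -> "zmev" -> "ZMEV"
  "dyzxmz" -> "dyzxmz" -> "zmxzyd" -> "ZMXZYD"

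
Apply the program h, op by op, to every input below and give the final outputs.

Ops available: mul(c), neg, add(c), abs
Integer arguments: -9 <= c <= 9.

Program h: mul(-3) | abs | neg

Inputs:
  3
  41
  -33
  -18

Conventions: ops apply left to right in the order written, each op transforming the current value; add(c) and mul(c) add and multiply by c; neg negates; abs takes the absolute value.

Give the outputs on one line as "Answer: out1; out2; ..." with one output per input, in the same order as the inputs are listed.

-9; -123; -99; -54

Execution, op by op:
  3 -> -9 -> 9 -> -9
  41 -> -123 -> 123 -> -123
  -33 -> 99 -> 99 -> -99
  -18 -> 54 -> 54 -> -54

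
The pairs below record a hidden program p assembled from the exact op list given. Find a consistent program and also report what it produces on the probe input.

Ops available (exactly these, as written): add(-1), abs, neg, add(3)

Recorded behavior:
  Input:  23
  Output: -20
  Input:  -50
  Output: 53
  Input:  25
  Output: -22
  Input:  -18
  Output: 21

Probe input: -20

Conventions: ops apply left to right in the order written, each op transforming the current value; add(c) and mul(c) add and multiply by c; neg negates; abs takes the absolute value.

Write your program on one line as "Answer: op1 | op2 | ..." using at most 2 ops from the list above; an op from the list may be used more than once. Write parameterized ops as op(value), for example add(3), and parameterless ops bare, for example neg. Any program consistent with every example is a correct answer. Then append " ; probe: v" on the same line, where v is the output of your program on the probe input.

neg | add(3) ; probe: 23

Check, running the answer program on each example:
  23 -> -23 -> -20
  -50 -> 50 -> 53
  25 -> -25 -> -22
  -18 -> 18 -> 21
  probe: -20 -> 20 -> 23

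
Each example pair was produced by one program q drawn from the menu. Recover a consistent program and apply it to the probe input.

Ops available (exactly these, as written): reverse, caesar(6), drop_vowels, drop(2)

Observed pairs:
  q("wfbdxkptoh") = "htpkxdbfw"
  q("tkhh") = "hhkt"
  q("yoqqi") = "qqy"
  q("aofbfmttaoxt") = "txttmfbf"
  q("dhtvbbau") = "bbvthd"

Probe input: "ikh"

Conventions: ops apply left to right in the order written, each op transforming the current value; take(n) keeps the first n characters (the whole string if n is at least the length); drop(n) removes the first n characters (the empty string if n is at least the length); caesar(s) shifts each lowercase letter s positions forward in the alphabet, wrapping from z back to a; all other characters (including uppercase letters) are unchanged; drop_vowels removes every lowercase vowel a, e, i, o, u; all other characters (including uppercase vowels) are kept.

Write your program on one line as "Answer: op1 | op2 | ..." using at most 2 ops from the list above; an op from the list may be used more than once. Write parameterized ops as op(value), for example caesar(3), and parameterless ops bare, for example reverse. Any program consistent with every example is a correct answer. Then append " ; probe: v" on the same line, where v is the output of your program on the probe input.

drop_vowels | reverse ; probe: "hk"

Check, running the answer program on each example:
  "wfbdxkptoh" -> "wfbdxkpth" -> "htpkxdbfw"
  "tkhh" -> "tkhh" -> "hhkt"
  "yoqqi" -> "yqq" -> "qqy"
  "aofbfmttaoxt" -> "fbfmttxt" -> "txttmfbf"
  "dhtvbbau" -> "dhtvbb" -> "bbvthd"
  probe: "ikh" -> "kh" -> "hk"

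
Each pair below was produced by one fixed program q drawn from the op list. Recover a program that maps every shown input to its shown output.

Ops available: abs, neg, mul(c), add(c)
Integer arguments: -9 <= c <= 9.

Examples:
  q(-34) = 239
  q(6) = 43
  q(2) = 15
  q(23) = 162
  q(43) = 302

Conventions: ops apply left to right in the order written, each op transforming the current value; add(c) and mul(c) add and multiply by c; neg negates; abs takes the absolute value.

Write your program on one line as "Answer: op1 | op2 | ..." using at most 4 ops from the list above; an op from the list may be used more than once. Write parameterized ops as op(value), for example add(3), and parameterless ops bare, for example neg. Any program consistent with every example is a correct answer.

mul(7) | abs | add(1)

Check, running the answer program on each example:
  -34 -> -238 -> 238 -> 239
  6 -> 42 -> 42 -> 43
  2 -> 14 -> 14 -> 15
  23 -> 161 -> 161 -> 162
  43 -> 301 -> 301 -> 302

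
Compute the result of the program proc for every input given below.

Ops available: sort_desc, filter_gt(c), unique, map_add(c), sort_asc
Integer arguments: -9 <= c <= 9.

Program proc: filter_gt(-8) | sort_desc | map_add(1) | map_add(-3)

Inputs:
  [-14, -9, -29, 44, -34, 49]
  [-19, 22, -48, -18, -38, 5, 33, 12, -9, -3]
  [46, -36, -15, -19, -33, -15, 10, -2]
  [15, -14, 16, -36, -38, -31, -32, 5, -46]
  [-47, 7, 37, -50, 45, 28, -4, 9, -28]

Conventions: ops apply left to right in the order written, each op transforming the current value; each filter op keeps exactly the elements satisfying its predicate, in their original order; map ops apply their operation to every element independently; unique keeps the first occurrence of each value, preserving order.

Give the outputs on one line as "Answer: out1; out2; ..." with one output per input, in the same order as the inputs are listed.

[47, 42]; [31, 20, 10, 3, -5]; [44, 8, -4]; [14, 13, 3]; [43, 35, 26, 7, 5, -6]

Execution, op by op:
  [-14, -9, -29, 44, -34, 49] -> [44, 49] -> [49, 44] -> [50, 45] -> [47, 42]
  [-19, 22, -48, -18, -38, 5, 33, 12, -9, -3] -> [22, 5, 33, 12, -3] -> [33, 22, 12, 5, -3] -> [34, 23, 13, 6, -2] -> [31, 20, 10, 3, -5]
  [46, -36, -15, -19, -33, -15, 10, -2] -> [46, 10, -2] -> [46, 10, -2] -> [47, 11, -1] -> [44, 8, -4]
  [15, -14, 16, -36, -38, -31, -32, 5, -46] -> [15, 16, 5] -> [16, 15, 5] -> [17, 16, 6] -> [14, 13, 3]
  [-47, 7, 37, -50, 45, 28, -4, 9, -28] -> [7, 37, 45, 28, -4, 9] -> [45, 37, 28, 9, 7, -4] -> [46, 38, 29, 10, 8, -3] -> [43, 35, 26, 7, 5, -6]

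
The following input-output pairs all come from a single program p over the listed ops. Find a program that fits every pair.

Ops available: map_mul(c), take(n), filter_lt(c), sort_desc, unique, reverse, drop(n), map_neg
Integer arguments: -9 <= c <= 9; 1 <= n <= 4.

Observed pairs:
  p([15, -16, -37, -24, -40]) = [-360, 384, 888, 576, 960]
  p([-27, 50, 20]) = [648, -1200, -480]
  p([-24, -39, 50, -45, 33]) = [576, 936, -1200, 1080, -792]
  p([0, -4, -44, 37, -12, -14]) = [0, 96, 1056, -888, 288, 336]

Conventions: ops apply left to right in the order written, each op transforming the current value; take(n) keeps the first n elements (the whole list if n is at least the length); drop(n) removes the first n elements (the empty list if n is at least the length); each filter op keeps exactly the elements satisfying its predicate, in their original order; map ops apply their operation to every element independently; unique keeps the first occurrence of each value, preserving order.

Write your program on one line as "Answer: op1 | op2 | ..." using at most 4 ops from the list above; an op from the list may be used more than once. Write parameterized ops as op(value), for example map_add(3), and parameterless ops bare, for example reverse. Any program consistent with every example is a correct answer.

map_mul(6) | map_mul(4) | map_neg

Check, running the answer program on each example:
  [15, -16, -37, -24, -40] -> [90, -96, -222, -144, -240] -> [360, -384, -888, -576, -960] -> [-360, 384, 888, 576, 960]
  [-27, 50, 20] -> [-162, 300, 120] -> [-648, 1200, 480] -> [648, -1200, -480]
  [-24, -39, 50, -45, 33] -> [-144, -234, 300, -270, 198] -> [-576, -936, 1200, -1080, 792] -> [576, 936, -1200, 1080, -792]
  [0, -4, -44, 37, -12, -14] -> [0, -24, -264, 222, -72, -84] -> [0, -96, -1056, 888, -288, -336] -> [0, 96, 1056, -888, 288, 336]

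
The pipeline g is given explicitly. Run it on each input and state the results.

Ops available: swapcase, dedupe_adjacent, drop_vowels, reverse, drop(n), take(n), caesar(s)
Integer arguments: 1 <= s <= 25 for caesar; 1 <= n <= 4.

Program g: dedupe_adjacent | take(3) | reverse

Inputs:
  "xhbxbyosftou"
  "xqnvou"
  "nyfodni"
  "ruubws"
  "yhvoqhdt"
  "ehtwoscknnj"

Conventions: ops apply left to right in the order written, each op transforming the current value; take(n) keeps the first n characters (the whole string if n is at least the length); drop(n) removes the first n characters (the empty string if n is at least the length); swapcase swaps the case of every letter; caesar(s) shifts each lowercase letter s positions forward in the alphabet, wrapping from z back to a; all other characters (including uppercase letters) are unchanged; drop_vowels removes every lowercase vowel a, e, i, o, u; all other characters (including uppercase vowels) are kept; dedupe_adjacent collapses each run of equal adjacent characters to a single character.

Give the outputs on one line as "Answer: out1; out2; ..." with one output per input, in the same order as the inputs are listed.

Execution, op by op:
  "xhbxbyosftou" -> "xhbxbyosftou" -> "xhb" -> "bhx"
  "xqnvou" -> "xqnvou" -> "xqn" -> "nqx"
  "nyfodni" -> "nyfodni" -> "nyf" -> "fyn"
  "ruubws" -> "rubws" -> "rub" -> "bur"
  "yhvoqhdt" -> "yhvoqhdt" -> "yhv" -> "vhy"
  "ehtwoscknnj" -> "ehtwoscknj" -> "eht" -> "the"

"bhx"; "nqx"; "fyn"; "bur"; "vhy"; "the"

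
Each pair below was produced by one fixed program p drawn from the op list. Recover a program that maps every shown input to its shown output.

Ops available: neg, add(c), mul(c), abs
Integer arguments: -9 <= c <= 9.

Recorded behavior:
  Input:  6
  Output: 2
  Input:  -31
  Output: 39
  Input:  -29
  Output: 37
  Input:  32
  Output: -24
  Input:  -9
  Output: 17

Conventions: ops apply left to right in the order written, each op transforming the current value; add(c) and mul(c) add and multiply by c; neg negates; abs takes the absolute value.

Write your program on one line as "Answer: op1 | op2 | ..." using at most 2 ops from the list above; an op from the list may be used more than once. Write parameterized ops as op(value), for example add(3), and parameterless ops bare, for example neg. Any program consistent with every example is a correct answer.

add(-8) | neg

Check, running the answer program on each example:
  6 -> -2 -> 2
  -31 -> -39 -> 39
  -29 -> -37 -> 37
  32 -> 24 -> -24
  -9 -> -17 -> 17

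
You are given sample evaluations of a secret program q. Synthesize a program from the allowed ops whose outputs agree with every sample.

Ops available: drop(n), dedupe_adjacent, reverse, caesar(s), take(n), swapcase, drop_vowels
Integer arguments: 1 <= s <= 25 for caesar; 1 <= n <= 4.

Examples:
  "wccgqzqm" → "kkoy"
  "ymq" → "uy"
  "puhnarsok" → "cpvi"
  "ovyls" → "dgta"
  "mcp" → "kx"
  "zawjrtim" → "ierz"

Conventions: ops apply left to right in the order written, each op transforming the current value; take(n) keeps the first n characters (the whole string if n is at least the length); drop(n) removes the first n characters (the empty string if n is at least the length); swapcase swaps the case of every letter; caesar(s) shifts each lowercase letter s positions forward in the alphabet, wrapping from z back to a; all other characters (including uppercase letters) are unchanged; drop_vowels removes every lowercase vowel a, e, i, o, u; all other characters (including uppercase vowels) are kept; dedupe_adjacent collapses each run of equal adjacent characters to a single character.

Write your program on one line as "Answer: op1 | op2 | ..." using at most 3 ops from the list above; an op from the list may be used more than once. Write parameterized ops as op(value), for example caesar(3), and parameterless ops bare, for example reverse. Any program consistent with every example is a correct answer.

drop(1) | caesar(8) | take(4)

Check, running the answer program on each example:
  "wccgqzqm" -> "ccgqzqm" -> "kkoyhyu" -> "kkoy"
  "ymq" -> "mq" -> "uy" -> "uy"
  "puhnarsok" -> "uhnarsok" -> "cpvizaws" -> "cpvi"
  "ovyls" -> "vyls" -> "dgta" -> "dgta"
  "mcp" -> "cp" -> "kx" -> "kx"
  "zawjrtim" -> "awjrtim" -> "ierzbqu" -> "ierz"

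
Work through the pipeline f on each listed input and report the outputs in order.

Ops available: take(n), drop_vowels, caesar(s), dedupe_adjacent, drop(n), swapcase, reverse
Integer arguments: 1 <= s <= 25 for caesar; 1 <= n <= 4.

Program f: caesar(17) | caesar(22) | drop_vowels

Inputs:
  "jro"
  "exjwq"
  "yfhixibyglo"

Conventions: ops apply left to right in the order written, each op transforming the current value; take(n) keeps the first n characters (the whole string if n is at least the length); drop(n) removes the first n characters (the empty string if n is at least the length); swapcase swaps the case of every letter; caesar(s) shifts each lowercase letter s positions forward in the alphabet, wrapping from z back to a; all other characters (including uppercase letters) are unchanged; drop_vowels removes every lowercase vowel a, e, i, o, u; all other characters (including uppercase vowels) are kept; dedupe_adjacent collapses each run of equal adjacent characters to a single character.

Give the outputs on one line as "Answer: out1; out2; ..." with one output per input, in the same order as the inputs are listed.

Execution, op by op:
  "jro" -> "aif" -> "web" -> "wb"
  "exjwq" -> "voanh" -> "rkwjd" -> "rkwjd"
  "yfhixibyglo" -> "pwyzozspxcf" -> "lsuvkvoltyb" -> "lsvkvltyb"

"wb"; "rkwjd"; "lsvkvltyb"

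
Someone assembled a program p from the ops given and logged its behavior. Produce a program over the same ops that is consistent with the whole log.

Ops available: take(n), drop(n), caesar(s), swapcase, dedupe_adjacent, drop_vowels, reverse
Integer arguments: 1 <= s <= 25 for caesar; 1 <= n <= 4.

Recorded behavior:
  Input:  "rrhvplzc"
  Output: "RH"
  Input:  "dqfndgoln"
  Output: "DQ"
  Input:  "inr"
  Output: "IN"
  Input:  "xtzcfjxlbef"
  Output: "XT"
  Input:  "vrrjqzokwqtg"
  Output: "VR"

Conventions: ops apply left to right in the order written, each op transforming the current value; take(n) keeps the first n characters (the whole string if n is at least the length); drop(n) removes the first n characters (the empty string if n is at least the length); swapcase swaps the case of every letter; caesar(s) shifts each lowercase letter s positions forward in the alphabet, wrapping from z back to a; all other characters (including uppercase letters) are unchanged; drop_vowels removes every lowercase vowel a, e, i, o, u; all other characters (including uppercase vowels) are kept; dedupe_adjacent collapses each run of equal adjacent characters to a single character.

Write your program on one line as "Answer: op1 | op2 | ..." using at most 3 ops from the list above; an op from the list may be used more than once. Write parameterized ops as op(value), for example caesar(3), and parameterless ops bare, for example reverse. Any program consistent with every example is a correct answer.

dedupe_adjacent | take(2) | swapcase

Check, running the answer program on each example:
  "rrhvplzc" -> "rhvplzc" -> "rh" -> "RH"
  "dqfndgoln" -> "dqfndgoln" -> "dq" -> "DQ"
  "inr" -> "inr" -> "in" -> "IN"
  "xtzcfjxlbef" -> "xtzcfjxlbef" -> "xt" -> "XT"
  "vrrjqzokwqtg" -> "vrjqzokwqtg" -> "vr" -> "VR"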